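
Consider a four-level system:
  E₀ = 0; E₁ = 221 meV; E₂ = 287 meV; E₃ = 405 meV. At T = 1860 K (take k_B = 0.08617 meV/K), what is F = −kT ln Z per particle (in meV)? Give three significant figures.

k_BT = 0.08617 × 1860 K = 160.28 meV.
Eᵢ/kT = 0, 1.3788, 1.7906, 2.5268.
Z = Σ e^(−Eᵢ/kT) = e^(−0) + e^(−1.3788) + e^(−1.7906) + e^(−2.5268) = 1.0000 + 0.25188 + 0.16686 + 0.079914 = 1.4987.
F = −kT ln Z = −160.28 × ln(1.4987) = −160.28 × 0.40460 = -64.8 meV.

-64.8 meV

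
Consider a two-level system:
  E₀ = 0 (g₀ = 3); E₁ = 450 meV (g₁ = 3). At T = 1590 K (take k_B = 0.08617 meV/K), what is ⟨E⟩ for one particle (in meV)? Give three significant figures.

k_BT = 0.08617 × 1590 K = 137.01 meV.
Eᵢ/kT = 0, 3.2844.
Z = Σ gᵢe^(−Eᵢ/kT) = 3·e^(−0) + 3·e^(−3.2844) = 3.0000 + 0.11239 = 3.1124.
⟨E⟩ = Σ Eᵢ gᵢe^(−Eᵢ/kT) / Z = (0·3.0000 + 450·0.11239) / 3.1124 = 16.2 meV.

16.2 meV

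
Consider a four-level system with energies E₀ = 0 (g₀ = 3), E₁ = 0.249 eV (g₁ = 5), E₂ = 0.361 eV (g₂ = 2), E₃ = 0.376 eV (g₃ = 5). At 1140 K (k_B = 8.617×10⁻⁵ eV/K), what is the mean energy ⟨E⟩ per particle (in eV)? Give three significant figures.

0.0444 eV

k_BT = 8.617×10⁻⁵ × 1140 K = 0.098234 eV.
Eᵢ/kT = 0, 2.5348, 3.6749, 3.8276.
Z = Σ gᵢe^(−Eᵢ/kT) = 3·e^(−0) + 5·e^(−2.5348) + 2·e^(−3.6749) + 5·e^(−3.8276) = 3.0000 + 0.39639 + 0.050704 + 0.10881 = 3.5559.
⟨E⟩ = Σ Eᵢ gᵢe^(−Eᵢ/kT) / Z = (0·3.0000 + 0.249·0.39639 + 0.361·0.050704 + 0.376·0.10881) / 3.5559 = 0.0444 eV.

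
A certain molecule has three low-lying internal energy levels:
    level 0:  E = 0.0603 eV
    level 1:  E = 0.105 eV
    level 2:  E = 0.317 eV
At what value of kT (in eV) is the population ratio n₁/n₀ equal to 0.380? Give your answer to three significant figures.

n₁/n₀ = exp[−(E₁−E₀)/kT] = 0.380.
⇒ (E₁−E₀)/kT = ln(1/0.380) = ln(2.6316) = 0.96759.
kT = 0.0447 eV / 0.96759 = 0.0462 eV.

0.0462 eV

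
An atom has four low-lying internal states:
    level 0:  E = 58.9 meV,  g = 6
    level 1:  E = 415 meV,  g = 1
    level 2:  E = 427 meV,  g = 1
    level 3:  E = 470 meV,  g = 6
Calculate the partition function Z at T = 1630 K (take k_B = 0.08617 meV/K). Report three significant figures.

Z = 4.26

k_BT = 0.08617 × 1630 K = 140.46 meV.
Eᵢ/kT = 0.41934, 2.9546, 3.0400, 3.3461.
Z = Σ gᵢe^(−Eᵢ/kT) = 6·e^(−0.41934) + 1·e^(−2.9546) + 1·e^(−3.0400) + 6·e^(−3.3461) = 3.9449 + 0.052099 + 0.047835 + 0.21133 = 4.2562.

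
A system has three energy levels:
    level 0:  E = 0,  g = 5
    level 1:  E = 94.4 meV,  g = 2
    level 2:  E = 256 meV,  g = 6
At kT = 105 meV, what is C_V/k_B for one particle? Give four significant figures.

Eᵢ/kT = 0, 0.899048, 2.43810.
Z = Σ gᵢe^(−Eᵢ/kT) = 5·e^(−0) + 2·e^(−0.899048) + 6·e^(−2.43810) = 5.00000 + 0.813914 + 0.523960 = 6.33787.
⟨E⟩ = 33.2868 meV, ⟨E²⟩ = 6562.35 meV².
C_V/k_B = (⟨E²⟩ − ⟨E⟩²)/(kT)² = (6562.35 − 1108.01)/11025.0 = 0.4947.

0.4947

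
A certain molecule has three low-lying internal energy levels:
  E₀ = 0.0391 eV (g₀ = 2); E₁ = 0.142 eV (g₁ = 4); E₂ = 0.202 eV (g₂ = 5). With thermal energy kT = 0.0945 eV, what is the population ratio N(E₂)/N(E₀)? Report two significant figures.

0.45

n₂/n₀ = (g₂/g₀) exp[−(E₂−E₀)/kT] = (5/2) × exp(−(0.1629 eV)/(0.0945 eV)) = (5/2) × exp(-1.724) = 0.45.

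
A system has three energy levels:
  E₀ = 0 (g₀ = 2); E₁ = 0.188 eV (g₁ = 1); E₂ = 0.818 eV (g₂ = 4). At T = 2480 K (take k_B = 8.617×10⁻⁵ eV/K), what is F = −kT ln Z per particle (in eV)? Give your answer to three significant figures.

k_BT = 8.617×10⁻⁵ × 2480 K = 0.21370 eV.
Eᵢ/kT = 0, 0.87974, 3.8278.
Z = Σ gᵢe^(−Eᵢ/kT) = 2·e^(−0) + 1·e^(−0.87974) + 4·e^(−3.8278) = 2.0000 + 0.41489 + 0.087030 = 2.5019.
F = −kT ln Z = −0.21370 × ln(2.5019) = −0.21370 × 0.91705 = -0.196 eV.

-0.196 eV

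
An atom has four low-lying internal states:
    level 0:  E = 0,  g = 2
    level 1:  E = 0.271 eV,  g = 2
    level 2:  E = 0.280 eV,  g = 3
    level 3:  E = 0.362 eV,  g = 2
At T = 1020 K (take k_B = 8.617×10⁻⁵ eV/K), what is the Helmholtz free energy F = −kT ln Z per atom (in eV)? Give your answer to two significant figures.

-0.071 eV

k_BT = 8.617×10⁻⁵ × 1020 K = 0.08789 eV.
Eᵢ/kT = 0, 3.083, 3.186, 4.119.
Z = Σ gᵢe^(−Eᵢ/kT) = 2·e^(−0) + 2·e^(−3.083) + 3·e^(−3.186) + 2·e^(−4.119) = 2.000 + 0.09164 + 0.1240 + 0.03252 = 2.248.
F = −kT ln Z = −0.08789 × ln(2.248) = −0.08789 × 0.8100 = -0.071 eV.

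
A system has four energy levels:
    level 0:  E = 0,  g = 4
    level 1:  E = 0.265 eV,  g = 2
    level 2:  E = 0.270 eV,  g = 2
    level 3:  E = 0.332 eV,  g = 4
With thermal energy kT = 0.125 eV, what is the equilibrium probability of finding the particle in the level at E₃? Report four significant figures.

Eᵢ/kT = 0, 2.12000, 2.16000, 2.65600.
Z = Σ gᵢe^(−Eᵢ/kT) = 4·e^(−0) + 2·e^(−2.12000) + 2·e^(−2.16000) + 4·e^(−2.65600) = 4.00000 + 0.240063 + 0.230650 + 0.280914 = 4.75163.
P₃ = g₃ e^(−E₃/kT) / Z = 0.280914/4.75163 = 0.05912.

0.05912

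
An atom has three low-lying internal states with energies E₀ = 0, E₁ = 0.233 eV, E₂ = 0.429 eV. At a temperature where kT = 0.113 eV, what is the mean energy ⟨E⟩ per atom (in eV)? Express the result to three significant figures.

Eᵢ/kT = 0, 2.0619, 3.7965.
Z = Σ e^(−Eᵢ/kT) = e^(−0) + e^(−2.0619) + e^(−3.7965) = 1.0000 + 0.12721 + 0.022449 = 1.1497.
⟨E⟩ = Σ Eᵢ e^(−Eᵢ/kT) / Z = (0·1.0000 + 0.233·0.12721 + 0.429·0.022449) / 1.1497 = 0.0342 eV.

0.0342 eV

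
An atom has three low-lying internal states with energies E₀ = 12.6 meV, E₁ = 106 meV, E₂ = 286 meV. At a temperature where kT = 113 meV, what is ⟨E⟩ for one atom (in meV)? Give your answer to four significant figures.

55.31 meV

Eᵢ/kT = 0.111504, 0.938053, 2.53097.
Z = Σ e^(−Eᵢ/kT) = e^(−0.111504) + e^(−0.938053) + e^(−2.53097) = 0.894488 + 0.391389 + 0.0795818 = 1.36546.
⟨E⟩ = Σ Eᵢ e^(−Eᵢ/kT) / Z = (12.6·0.894488 + 106·0.391389 + 286·0.0795818) / 1.36546 = 55.31 meV.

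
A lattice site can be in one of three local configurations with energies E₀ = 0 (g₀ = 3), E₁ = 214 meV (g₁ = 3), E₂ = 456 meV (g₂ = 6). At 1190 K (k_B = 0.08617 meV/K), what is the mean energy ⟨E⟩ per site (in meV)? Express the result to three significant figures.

k_BT = 0.08617 × 1190 K = 102.54 meV.
Eᵢ/kT = 0, 2.0870, 4.4470.
Z = Σ gᵢe^(−Eᵢ/kT) = 3·e^(−0) + 3·e^(−2.0870) + 6·e^(−4.4470) = 3.0000 + 0.37218 + 0.070282 = 3.4425.
⟨E⟩ = Σ Eᵢ gᵢe^(−Eᵢ/kT) / Z = (0·3.0000 + 214·0.37218 + 456·0.070282) / 3.4425 = 32.4 meV.

32.4 meV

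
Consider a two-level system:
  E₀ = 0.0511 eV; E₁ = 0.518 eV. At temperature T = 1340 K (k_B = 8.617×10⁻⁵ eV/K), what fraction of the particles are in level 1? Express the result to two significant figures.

0.017

k_BT = 8.617×10⁻⁵ × 1340 K = 0.1155 eV.
Eᵢ/kT = 0.4424, 4.485.
Z = Σ e^(−Eᵢ/kT) = e^(−0.4424) + e^(−4.485) = 0.6425 + 0.01128 = 0.6538.
P₁ = e^(−E₁/kT) / Z = 0.01128/0.6538 = 0.017.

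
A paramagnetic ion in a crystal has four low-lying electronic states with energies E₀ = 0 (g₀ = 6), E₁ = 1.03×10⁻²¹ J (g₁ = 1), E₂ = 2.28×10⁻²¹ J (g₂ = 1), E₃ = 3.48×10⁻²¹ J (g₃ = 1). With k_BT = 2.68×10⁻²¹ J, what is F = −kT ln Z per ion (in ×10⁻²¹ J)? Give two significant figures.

Eᵢ/kT = 0, 0.3843, 0.8507, 1.299.
Z = Σ gᵢe^(−Eᵢ/kT) = 6·e^(−0) + 1·e^(−0.3843) + 1·e^(−0.8507) + 1·e^(−1.299) = 6.000 + 0.6809 + 0.4271 + 0.2728 = 7.381.
F = −kT ln Z = −2.68 × ln(7.381) = −2.68 × 1.999 = -5.4 ×10⁻²¹ J.

-5.4 ×10⁻²¹ J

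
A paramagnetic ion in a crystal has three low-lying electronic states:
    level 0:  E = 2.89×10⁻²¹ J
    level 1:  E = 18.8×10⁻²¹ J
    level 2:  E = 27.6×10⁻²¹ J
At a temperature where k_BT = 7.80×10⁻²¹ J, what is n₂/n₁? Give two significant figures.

0.32

n₂/n₁ = exp[−(E₂−E₁)/kT] = exp(−(8.8 ×10⁻²¹ J)/(7.80 ×10⁻²¹ J)) = exp(-1.128) = 0.32.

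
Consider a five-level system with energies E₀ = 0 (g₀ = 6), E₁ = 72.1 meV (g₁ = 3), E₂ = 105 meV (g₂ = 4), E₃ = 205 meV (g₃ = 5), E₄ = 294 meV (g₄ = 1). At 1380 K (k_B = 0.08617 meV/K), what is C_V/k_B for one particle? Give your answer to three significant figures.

0.325

k_BT = 0.08617 × 1380 K = 118.91 meV.
Eᵢ/kT = 0, 0.60634, 0.88302, 1.7240, 2.4725.
Z = Σ gᵢe^(−Eᵢ/kT) = 6·e^(−0) + 3·e^(−0.60634) + 4·e^(−0.88302) + 5·e^(−1.7240) + 1·e^(−2.4725) = 6.0000 + 1.6360 + 1.6541 + 0.89176 + 0.084374 = 10.266.
⟨E⟩ = 48.632 meV, ⟨E²⟩ = 6965.7 meV².
C_V/k_B = (⟨E²⟩ − ⟨E⟩²)/(kT)² = (6965.7 − 2365.1)/14140 = 0.325.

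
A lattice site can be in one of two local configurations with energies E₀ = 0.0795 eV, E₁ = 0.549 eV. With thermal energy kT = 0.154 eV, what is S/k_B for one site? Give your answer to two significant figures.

0.18

Eᵢ/kT = 0.5162, 3.565.
Z = Σ e^(−Eᵢ/kT) = e^(−0.5162) + e^(−3.565) = 0.5968 + 0.02830 = 0.6251.
⟨E⟩ = Σ EᵢPᵢ = 0.1008 eV.
S/k_B = ln Z + ⟨E⟩/kT = ln(0.6251) + 0.1008/0.154 = -0.4698 + 0.6545 = 0.18.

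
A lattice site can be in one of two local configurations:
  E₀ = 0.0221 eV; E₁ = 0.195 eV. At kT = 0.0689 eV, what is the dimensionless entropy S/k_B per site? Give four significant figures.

0.2669

Eᵢ/kT = 0.320755, 2.83019.
Z = Σ e^(−Eᵢ/kT) = e^(−0.320755) + e^(−2.83019) = 0.725601 + 0.0590016 = 0.784603.
⟨E⟩ = Σ EᵢPᵢ = 0.0351019 eV.
S/k_B = ln Z + ⟨E⟩/kT = ln(0.784603) + 0.0351019/0.0689 = -0.242577 + 0.509462 = 0.2669.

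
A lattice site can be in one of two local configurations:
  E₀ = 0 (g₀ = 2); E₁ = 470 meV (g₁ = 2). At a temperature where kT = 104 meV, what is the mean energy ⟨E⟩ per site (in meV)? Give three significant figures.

5.07 meV

Eᵢ/kT = 0, 4.5192.
Z = Σ gᵢe^(−Eᵢ/kT) = 2·e^(−0) + 2·e^(−4.5192) = 2.0000 + 0.021795 = 2.0218.
⟨E⟩ = Σ Eᵢ gᵢe^(−Eᵢ/kT) / Z = (0·2.0000 + 470·0.021795) / 2.0218 = 5.07 meV.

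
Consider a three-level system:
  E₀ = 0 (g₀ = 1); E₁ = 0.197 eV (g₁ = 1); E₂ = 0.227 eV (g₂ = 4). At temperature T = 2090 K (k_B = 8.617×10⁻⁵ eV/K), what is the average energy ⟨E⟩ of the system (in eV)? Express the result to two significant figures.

0.13 eV

k_BT = 8.617×10⁻⁵ × 2090 K = 0.1801 eV.
Eᵢ/kT = 0, 1.094, 1.260.
Z = Σ gᵢe^(−Eᵢ/kT) = 1·e^(−0) + 1·e^(−1.094) + 4·e^(−1.260) = 1.000 + 0.3349 + 1.135 = 2.470.
⟨E⟩ = Σ Eᵢ gᵢe^(−Eᵢ/kT) / Z = (0·1.000 + 0.197·0.3349 + 0.227·1.135) / 2.470 = 0.13 eV.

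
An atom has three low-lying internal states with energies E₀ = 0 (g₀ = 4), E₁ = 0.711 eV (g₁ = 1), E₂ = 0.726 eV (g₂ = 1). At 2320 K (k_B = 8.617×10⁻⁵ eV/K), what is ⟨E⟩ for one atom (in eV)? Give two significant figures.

k_BT = 8.617×10⁻⁵ × 2320 K = 0.1999 eV.
Eᵢ/kT = 0, 3.557, 3.632.
Z = Σ gᵢe^(−Eᵢ/kT) = 4·e^(−0) + 1·e^(−3.557) + 1·e^(−3.632) = 4.000 + 0.02852 + 0.02646 = 4.055.
⟨E⟩ = Σ Eᵢ gᵢe^(−Eᵢ/kT) / Z = (0·4.000 + 0.711·0.02852 + 0.726·0.02646) / 4.055 = 0.0097 eV.

0.0097 eV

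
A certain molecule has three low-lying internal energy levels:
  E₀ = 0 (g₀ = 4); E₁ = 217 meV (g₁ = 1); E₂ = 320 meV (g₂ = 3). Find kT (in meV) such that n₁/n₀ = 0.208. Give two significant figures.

1200 meV

n₁/n₀ = (g₁/g₀) exp[−(E₁−E₀)/kT] = 0.208.
⇒ (E₁−E₀)/kT = ln((1/4)/0.208) = ln(1.202) = 0.1840.
kT = 217 meV / 0.1840 = 1200 meV.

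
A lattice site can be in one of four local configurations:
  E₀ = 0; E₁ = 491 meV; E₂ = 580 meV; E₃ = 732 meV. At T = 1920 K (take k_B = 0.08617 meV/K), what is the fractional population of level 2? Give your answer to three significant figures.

0.0275

k_BT = 0.08617 × 1920 K = 165.45 meV.
Eᵢ/kT = 0, 2.9677, 3.5056, 4.4243.
Z = Σ e^(−Eᵢ/kT) = e^(−0) + e^(−2.9677) + e^(−3.5056) + e^(−4.4243) = 1.0000 + 0.051421 + 0.030029 + 0.011983 = 1.0934.
P₂ = e^(−E₂/kT) / Z = 0.030029/1.0934 = 0.0275.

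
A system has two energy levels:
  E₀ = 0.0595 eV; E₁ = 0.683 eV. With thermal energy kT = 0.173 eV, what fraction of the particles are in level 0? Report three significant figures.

Eᵢ/kT = 0.34393, 3.9480.
Z = Σ e^(−Eᵢ/kT) = e^(−0.34393) + e^(−3.9480) = 0.70898 + 0.019293 = 0.72827.
P₀ = e^(−E₀/kT) / Z = 0.70898/0.72827 = 0.974.

0.974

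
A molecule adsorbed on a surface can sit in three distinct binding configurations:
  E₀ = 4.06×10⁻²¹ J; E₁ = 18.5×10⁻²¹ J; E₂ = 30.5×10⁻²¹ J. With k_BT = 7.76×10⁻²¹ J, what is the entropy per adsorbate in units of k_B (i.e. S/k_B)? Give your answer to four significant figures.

Eᵢ/kT = 0.523196, 2.38402, 3.93041.
Z = Σ e^(−Eᵢ/kT) = e^(−0.523196) + e^(−2.38402) + e^(−3.93041) = 0.592623 + 0.0921793 + 0.0196356 = 0.704438.
⟨E⟩ = Σ EᵢPᵢ = 6.68654 ×10⁻²¹ J.
S/k_B = ln Z + ⟨E⟩/kT = ln(0.704438) + 6.68654/7.76 = -0.350355 + 0.861668 = 0.5113.

0.5113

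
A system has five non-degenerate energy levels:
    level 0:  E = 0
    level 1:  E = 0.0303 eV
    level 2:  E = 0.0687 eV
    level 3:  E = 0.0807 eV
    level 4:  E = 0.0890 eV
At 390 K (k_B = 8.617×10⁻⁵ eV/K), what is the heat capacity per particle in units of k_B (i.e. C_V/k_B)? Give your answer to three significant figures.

0.741

k_BT = 8.617×10⁻⁵ × 390 K = 0.033606 eV.
Eᵢ/kT = 0, 0.90162, 2.0443, 2.4014, 2.6483.
Z = Σ e^(−Eᵢ/kT) = e^(−0) + e^(−0.90162) + e^(−2.0443) + e^(−2.4014) + e^(−2.6483) = 1.0000 + 0.40591 + 0.12947 + 0.090591 + 0.070771 = 1.6967.
⟨E⟩ = 0.020512 eV, ⟨E²⟩ = 0.0012579 eV².
C_V/k_B = (⟨E²⟩ − ⟨E⟩²)/(kT)² = (0.0012579 − 0.00042074)/0.0011294 = 0.741.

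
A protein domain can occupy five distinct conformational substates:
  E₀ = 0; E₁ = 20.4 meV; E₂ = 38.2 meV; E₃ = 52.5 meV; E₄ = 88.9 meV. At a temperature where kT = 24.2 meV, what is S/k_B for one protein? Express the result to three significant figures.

Eᵢ/kT = 0, 0.84298, 1.5785, 2.1694, 3.6736.
Z = Σ e^(−Eᵢ/kT) = e^(−0) + e^(−0.84298) + e^(−1.5785) + e^(−2.1694) + e^(−3.6736) = 1.0000 + 0.43043 + 0.20628 + 0.11425 + 0.025385 = 1.7763.
⟨E⟩ = Σ EᵢPᵢ = 14.027 meV.
S/k_B = ln Z + ⟨E⟩/kT = ln(1.7763) + 14.027/24.2 = 0.57453 + 0.57963 = 1.15.

1.15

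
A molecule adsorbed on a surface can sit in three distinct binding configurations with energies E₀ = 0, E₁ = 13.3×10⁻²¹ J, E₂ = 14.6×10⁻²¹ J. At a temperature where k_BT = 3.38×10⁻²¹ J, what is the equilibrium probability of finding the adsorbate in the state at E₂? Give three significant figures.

Eᵢ/kT = 0, 3.9349, 4.3195.
Z = Σ e^(−Eᵢ/kT) = e^(−0) + e^(−3.9349) + e^(−4.3195) = 1.0000 + 0.019548 + 0.013307 = 1.0329.
P₂ = e^(−E₂/kT) / Z = 0.013307/1.0329 = 0.0129.

0.0129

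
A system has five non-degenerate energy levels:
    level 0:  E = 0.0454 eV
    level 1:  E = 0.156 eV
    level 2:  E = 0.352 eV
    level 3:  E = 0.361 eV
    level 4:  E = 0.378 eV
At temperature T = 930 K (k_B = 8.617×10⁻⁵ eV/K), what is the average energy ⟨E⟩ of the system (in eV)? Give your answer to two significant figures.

0.080 eV

k_BT = 8.617×10⁻⁵ × 930 K = 0.08014 eV.
Eᵢ/kT = 0.5665, 1.947, 4.392, 4.505, 4.717.
Z = Σ e^(−Eᵢ/kT) = e^(−0.5665) + e^(−1.947) + e^(−4.392) + e^(−4.505) + e^(−4.717) = 0.5675 + 0.1427 + 0.01238 + 0.01105 + 0.008942 = 0.7426.
⟨E⟩ = Σ Eᵢ e^(−Eᵢ/kT) / Z = (0.0454·0.5675 + 0.156·0.1427 + 0.352·0.01238 + 0.361·0.01105 + 0.378·0.008942) / 0.7426 = 0.080 eV.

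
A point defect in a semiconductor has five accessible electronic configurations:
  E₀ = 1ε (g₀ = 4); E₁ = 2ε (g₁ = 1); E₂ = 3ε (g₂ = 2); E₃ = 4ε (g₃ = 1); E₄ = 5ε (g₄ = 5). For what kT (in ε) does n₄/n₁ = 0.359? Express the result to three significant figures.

1.14 ε

n₄/n₁ = (g₄/g₁) exp[−(E₄−E₁)/kT] = 0.359.
⇒ (E₄−E₁)/kT = ln((5/1)/0.359) = ln(13.928) = 2.6339.
kT = 3ε / 2.6339 = 1.14 ε.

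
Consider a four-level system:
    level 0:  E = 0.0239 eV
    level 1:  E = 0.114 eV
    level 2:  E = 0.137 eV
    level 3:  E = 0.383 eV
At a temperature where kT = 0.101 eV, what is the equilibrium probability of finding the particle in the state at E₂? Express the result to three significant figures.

0.185

Eᵢ/kT = 0.23663, 1.1287, 1.3564, 3.7921.
Z = Σ e^(−Eᵢ/kT) = e^(−0.23663) + e^(−1.1287) + e^(−1.3564) + e^(−3.7921) = 0.78928 + 0.32345 + 0.25759 + 0.022548 = 1.3929.
P₂ = e^(−E₂/kT) / Z = 0.25759/1.3929 = 0.185.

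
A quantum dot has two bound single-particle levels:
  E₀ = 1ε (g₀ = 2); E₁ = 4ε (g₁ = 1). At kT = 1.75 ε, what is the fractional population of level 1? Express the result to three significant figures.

0.0826

Eᵢ/kT = 0.57143, 2.2857.
Z = Σ gᵢe^(−Eᵢ/kT) = 2·e^(−0.57143) + 1·e^(−2.2857) = 1.1294 + 0.10170 = 1.2311.
P₁ = g₁ e^(−E₁/kT) / Z = 0.10170/1.2311 = 0.0826.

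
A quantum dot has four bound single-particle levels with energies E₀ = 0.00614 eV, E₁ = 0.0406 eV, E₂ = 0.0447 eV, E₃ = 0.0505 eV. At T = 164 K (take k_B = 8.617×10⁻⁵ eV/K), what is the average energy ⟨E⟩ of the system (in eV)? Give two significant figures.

k_BT = 8.617×10⁻⁵ × 164 K = 0.01413 eV.
Eᵢ/kT = 0.4345, 2.873, 3.163, 3.574.
Z = Σ e^(−Eᵢ/kT) = e^(−0.4345) + e^(−2.873) + e^(−3.163) + e^(−3.574) = 0.6476 + 0.05653 + 0.04230 + 0.02804 = 0.7745.
⟨E⟩ = Σ Eᵢ e^(−Eᵢ/kT) / Z = (0.00614·0.6476 + 0.0406·0.05653 + 0.0447·0.04230 + 0.0505·0.02804) / 0.7745 = 0.012 eV.

0.012 eV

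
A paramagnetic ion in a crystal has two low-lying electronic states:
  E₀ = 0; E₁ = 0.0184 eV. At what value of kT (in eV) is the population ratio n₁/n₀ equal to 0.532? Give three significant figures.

n₁/n₀ = exp[−(E₁−E₀)/kT] = 0.532.
⇒ (E₁−E₀)/kT = ln(1/0.532) = ln(1.8797) = 0.63111.
kT = 0.0184 eV / 0.63111 = 0.0292 eV.

0.0292 eV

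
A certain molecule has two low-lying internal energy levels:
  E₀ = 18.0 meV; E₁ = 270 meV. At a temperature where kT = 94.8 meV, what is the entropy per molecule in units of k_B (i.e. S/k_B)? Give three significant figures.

Eᵢ/kT = 0.18987, 2.8481.
Z = Σ e^(−Eᵢ/kT) = e^(−0.18987) + e^(−2.8481) = 0.82707 + 0.057954 = 0.88502.
⟨E⟩ = Σ EᵢPᵢ = 34.502 meV.
S/k_B = ln Z + ⟨E⟩/kT = ln(0.88502) + 34.502/94.8 = -0.12215 + 0.36395 = 0.242.

0.242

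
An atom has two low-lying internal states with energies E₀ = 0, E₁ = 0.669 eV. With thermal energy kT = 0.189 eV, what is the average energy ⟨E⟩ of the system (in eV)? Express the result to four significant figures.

Eᵢ/kT = 0, 3.53968.
Z = Σ e^(−Eᵢ/kT) = e^(−0) + e^(−3.53968) = 1.00000 + 0.0290226 = 1.02902.
⟨E⟩ = Σ Eᵢ e^(−Eᵢ/kT) / Z = (0·1.00000 + 0.669·0.0290226) / 1.02902 = 0.01887 eV.

0.01887 eV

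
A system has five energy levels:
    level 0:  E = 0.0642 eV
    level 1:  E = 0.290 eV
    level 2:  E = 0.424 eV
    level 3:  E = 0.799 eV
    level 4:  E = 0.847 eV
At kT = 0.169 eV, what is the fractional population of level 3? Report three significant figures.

0.00921

Eᵢ/kT = 0.37988, 1.7160, 2.5089, 4.7278, 5.0118.
Z = Σ e^(−Eᵢ/kT) = e^(−0.37988) + e^(−1.7160) + e^(−2.5089) + e^(−4.7278) + e^(−5.0118) = 0.68394 + 0.17978 + 0.081358 + 0.0088459 + 0.0066589 = 0.96058.
P₃ = e^(−E₃/kT) / Z = 0.0088459/0.96058 = 0.00921.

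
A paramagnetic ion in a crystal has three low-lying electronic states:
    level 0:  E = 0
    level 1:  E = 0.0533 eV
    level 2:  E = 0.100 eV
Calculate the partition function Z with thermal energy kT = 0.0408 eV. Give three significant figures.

Z = 1.36

Eᵢ/kT = 0, 1.3064, 2.4510.
Z = Σ e^(−Eᵢ/kT) = e^(−0) + e^(−1.3064) + e^(−2.4510) = 1.0000 + 0.27079 + 0.086207 = 1.3570.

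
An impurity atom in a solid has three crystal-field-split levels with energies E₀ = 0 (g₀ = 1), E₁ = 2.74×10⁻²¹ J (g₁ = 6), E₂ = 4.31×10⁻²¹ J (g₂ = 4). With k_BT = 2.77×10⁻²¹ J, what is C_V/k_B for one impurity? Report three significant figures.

Eᵢ/kT = 0, 0.98917, 1.5560.
Z = Σ gᵢe^(−Eᵢ/kT) = 1·e^(−0) + 6·e^(−0.98917) + 4·e^(−1.5560) = 1.0000 + 2.2313 + 0.84391 = 4.0752.
⟨E⟩ = 2.3928, ⟨E²⟩ = 7.9575.
C_V/k_B = (⟨E²⟩ − ⟨E⟩²)/(kT)² = (7.9575 − 5.7255)/7.6729 = 0.291.

0.291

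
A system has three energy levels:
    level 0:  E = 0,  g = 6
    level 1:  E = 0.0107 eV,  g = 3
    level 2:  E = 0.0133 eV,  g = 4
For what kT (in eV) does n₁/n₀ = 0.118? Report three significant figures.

0.00741 eV

n₁/n₀ = (g₁/g₀) exp[−(E₁−E₀)/kT] = 0.118.
⇒ (E₁−E₀)/kT = ln((3/6)/0.118) = ln(4.2373) = 1.4439.
kT = 0.0107 eV / 1.4439 = 0.00741 eV.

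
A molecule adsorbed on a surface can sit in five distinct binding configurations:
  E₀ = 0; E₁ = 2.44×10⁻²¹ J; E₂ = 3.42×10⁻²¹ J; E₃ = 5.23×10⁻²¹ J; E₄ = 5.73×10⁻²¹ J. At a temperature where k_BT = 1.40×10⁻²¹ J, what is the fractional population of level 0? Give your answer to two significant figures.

0.77

Eᵢ/kT = 0, 1.743, 2.443, 3.736, 4.093.
Z = Σ e^(−Eᵢ/kT) = e^(−0) + e^(−1.743) + e^(−2.443) + e^(−3.736) + e^(−4.093) = 1.000 + 0.1750 + 0.08690 + 0.02385 + 0.01669 = 1.302.
P₀ = e^(−E₀/kT) / Z = 1.000/1.302 = 0.77.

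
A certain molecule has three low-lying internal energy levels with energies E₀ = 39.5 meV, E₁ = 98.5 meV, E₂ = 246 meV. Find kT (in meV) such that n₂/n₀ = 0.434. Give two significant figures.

250 meV

n₂/n₀ = exp[−(E₂−E₀)/kT] = 0.434.
⇒ (E₂−E₀)/kT = ln(1/0.434) = ln(2.304) = 0.8346.
kT = 206.5 meV / 0.8346 = 250 meV.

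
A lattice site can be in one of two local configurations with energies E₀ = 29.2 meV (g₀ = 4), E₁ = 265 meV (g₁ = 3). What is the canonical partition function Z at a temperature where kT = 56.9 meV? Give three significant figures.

Eᵢ/kT = 0.51318, 4.6573.
Z = Σ gᵢe^(−Eᵢ/kT) = 4·e^(−0.51318) + 3·e^(−4.6573) = 2.3944 + 0.028476 = 2.4229.

Z = 2.42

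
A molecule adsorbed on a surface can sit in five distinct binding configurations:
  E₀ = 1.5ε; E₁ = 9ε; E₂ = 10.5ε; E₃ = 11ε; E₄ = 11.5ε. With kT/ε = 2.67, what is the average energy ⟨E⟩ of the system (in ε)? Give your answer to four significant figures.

Eᵢ/kT = 0.561798, 3.37079, 3.93258, 4.11985, 4.30712.
Z = Σ e^(−Eᵢ/kT) = e^(−0.561798) + e^(−3.37079) + e^(−3.93258) + e^(−4.11985) + e^(−4.30712) = 0.570183 + 0.0343625 + 0.0195931 + 0.0162470 + 0.0134723 = 0.653858.
⟨E⟩ = Σ Eᵢ e^(−Eᵢ/kT) / Z = (1.5·0.570183 + 9·0.0343625 + 10.5·0.0195931 + 11·0.0162470 + 11.5·0.0134723) / 0.653858 = 2.606 ε.

2.606 ε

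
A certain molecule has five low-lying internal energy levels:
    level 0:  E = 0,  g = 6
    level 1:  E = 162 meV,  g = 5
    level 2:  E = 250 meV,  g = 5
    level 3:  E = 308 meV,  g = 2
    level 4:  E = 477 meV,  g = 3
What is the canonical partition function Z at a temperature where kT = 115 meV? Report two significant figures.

Eᵢ/kT = 0, 1.409, 2.174, 2.678, 4.148.
Z = Σ gᵢe^(−Eᵢ/kT) = 6·e^(−0) + 5·e^(−1.409) + 5·e^(−2.174) + 2·e^(−2.678) + 3·e^(−4.148) = 6.000 + 1.222 + 0.5686 + 0.1374 + 0.04739 = 7.975.

Z = 8.0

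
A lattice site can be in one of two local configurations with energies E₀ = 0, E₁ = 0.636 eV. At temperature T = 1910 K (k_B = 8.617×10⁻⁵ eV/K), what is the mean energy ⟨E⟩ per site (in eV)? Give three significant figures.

0.0131 eV

k_BT = 8.617×10⁻⁵ × 1910 K = 0.16458 eV.
Eᵢ/kT = 0, 3.8644.
Z = Σ e^(−Eᵢ/kT) = e^(−0) + e^(−3.8644) = 1.0000 + 0.020976 = 1.0210.
⟨E⟩ = Σ Eᵢ e^(−Eᵢ/kT) / Z = (0·1.0000 + 0.636·0.020976) / 1.0210 = 0.0131 eV.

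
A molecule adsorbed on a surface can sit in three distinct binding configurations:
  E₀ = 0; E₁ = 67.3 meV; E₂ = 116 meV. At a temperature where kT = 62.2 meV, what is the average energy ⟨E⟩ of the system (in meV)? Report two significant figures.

Eᵢ/kT = 0, 1.082, 1.865.
Z = Σ e^(−Eᵢ/kT) = e^(−0) + e^(−1.082) + e^(−1.865) = 1.000 + 0.3389 + 0.1549 = 1.494.
⟨E⟩ = Σ Eᵢ e^(−Eᵢ/kT) / Z = (0·1.000 + 67.3·0.3389 + 116·0.1549) / 1.494 = 27 meV.

27 meV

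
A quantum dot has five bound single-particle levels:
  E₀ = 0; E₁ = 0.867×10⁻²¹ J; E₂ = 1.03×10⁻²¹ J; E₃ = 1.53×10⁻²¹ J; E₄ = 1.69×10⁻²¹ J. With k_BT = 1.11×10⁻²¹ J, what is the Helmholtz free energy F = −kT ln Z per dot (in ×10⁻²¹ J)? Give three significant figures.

Eᵢ/kT = 0, 0.78108, 0.92793, 1.3784, 1.5225.
Z = Σ e^(−Eᵢ/kT) = e^(−0) + e^(−0.78108) + e^(−0.92793) + e^(−1.3784) + e^(−1.5225) = 1.0000 + 0.45791 + 0.39537 + 0.25198 + 0.21817 = 2.3234.
F = −kT ln Z = −1.11 × ln(2.3234) = −1.11 × 0.84303 = -0.936 ×10⁻²¹ J.

-0.936 ×10⁻²¹ J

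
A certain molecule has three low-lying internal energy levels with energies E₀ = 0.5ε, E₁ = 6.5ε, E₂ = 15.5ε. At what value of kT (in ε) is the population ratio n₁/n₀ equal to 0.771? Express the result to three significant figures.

23.1 ε

n₁/n₀ = exp[−(E₁−E₀)/kT] = 0.771.
⇒ (E₁−E₀)/kT = ln(1/0.771) = ln(1.2970) = 0.26005.
kT = 6.0ε / 0.26005 = 23.1 ε.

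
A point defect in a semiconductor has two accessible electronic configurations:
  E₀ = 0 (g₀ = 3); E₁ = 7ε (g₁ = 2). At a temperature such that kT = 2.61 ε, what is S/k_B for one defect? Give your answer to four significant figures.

1.260

Eᵢ/kT = 0, 2.68199.
Z = Σ gᵢe^(−Eᵢ/kT) = 3·e^(−0) + 2·e^(−2.68199) = 3.00000 + 0.136854 = 3.13685.
⟨E⟩ = Σ EᵢPᵢ = 0.305395 ε.
S/k_B = ln Z + ⟨E⟩/kT = ln(3.13685) + 0.305395/2.61 = 1.14322 + 0.117010 = 1.260.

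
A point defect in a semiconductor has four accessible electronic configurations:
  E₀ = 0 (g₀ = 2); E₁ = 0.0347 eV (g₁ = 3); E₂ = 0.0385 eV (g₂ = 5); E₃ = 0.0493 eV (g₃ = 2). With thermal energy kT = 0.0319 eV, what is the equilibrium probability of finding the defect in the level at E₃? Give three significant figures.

Eᵢ/kT = 0, 1.0878, 1.2069, 1.5455.
Z = Σ gᵢe^(−Eᵢ/kT) = 2·e^(−0) + 3·e^(−1.0878) + 5·e^(−1.2069) + 2·e^(−1.5455) = 2.0000 + 1.0109 + 1.4956 + 0.42641 = 4.9329.
P₃ = g₃ e^(−E₃/kT) / Z = 0.42641/4.9329 = 0.0864.

0.0864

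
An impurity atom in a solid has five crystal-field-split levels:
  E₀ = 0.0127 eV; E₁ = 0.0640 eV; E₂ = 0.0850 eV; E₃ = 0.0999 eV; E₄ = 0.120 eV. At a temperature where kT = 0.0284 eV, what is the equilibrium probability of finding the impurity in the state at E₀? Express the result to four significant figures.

0.7622

Eᵢ/kT = 0.447183, 2.25352, 2.99296, 3.51761, 4.22535.
Z = Σ e^(−Eᵢ/kT) = e^(−0.447183) + e^(−2.25352) + e^(−2.99296) + e^(−3.51761) + e^(−4.22535) = 0.639427 + 0.105029 + 0.0501388 + 0.0296703 + 0.0146202 = 0.838885.
P₀ = e^(−E₀/kT) / Z = 0.639427/0.838885 = 0.7622.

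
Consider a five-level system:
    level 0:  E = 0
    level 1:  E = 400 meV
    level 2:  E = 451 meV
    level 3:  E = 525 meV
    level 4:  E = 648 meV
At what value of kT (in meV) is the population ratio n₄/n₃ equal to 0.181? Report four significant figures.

n₄/n₃ = exp[−(E₄−E₃)/kT] = 0.181.
⇒ (E₄−E₃)/kT = ln(1/0.181) = ln(5.52486) = 1.70926.
kT = 123 meV / 1.70926 = 71.96 meV.

71.96 meV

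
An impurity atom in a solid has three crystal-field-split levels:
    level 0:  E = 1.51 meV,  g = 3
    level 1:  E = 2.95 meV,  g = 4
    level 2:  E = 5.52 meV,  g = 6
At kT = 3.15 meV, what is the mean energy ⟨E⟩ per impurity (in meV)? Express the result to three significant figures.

Eᵢ/kT = 0.47937, 0.93651, 1.7524.
Z = Σ gᵢe^(−Eᵢ/kT) = 3·e^(−0.47937) + 4·e^(−0.93651) + 6·e^(−1.7524) = 1.8575 + 1.5680 + 1.0401 = 4.4656.
⟨E⟩ = Σ Eᵢ gᵢe^(−Eᵢ/kT) / Z = (1.51·1.8575 + 2.95·1.5680 + 5.52·1.0401) / 4.4656 = 2.95 meV.

2.95 meV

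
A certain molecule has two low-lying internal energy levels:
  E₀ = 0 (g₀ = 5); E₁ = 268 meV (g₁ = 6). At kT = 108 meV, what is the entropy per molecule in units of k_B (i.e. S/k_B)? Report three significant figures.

1.93

Eᵢ/kT = 0, 2.4815.
Z = Σ gᵢe^(−Eᵢ/kT) = 5·e^(−0) + 6·e^(−2.4815) = 5.0000 + 0.50171 = 5.5017.
⟨E⟩ = Σ EᵢPᵢ = 24.439 meV.
S/k_B = ln Z + ⟨E⟩/kT = ln(5.5017) + 24.439/108 = 1.7051 + 0.22629 = 1.93.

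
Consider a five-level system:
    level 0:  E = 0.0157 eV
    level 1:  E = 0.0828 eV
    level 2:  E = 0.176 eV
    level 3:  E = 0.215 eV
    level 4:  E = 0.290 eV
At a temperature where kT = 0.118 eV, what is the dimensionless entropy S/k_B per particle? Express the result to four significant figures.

1.320

Eᵢ/kT = 0.133051, 0.701695, 1.49153, 1.82203, 2.45763.
Z = Σ e^(−Eᵢ/kT) = e^(−0.133051) + e^(−0.701695) + e^(−1.49153) + e^(−1.82203) + e^(−2.45763) = 0.875420 + 0.495744 + 0.225028 + 0.161697 + 0.0856377 = 1.84353.
⟨E⟩ = Σ EᵢPᵢ = 0.0835334 eV.
S/k_B = ln Z + ⟨E⟩/kT = ln(1.84353) + 0.0835334/0.118 = 0.611682 + 0.707910 = 1.320.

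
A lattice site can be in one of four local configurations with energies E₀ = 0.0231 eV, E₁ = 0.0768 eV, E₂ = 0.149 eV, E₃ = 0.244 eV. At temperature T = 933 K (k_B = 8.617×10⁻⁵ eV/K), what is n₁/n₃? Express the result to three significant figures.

k_BT = 8.617×10⁻⁵ × 933 K = 0.080397 eV.
n₁/n₃ = exp[−(E₁−E₃)/kT] = exp(−(-0.1672 eV)/(0.080397 eV)) = exp(2.0797) = 8.00.

8.00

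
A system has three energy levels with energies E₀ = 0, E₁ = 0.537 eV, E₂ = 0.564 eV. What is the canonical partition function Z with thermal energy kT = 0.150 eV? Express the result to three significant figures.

Eᵢ/kT = 0, 3.5800, 3.7600.
Z = Σ e^(−Eᵢ/kT) = e^(−0) + e^(−3.5800) + e^(−3.7600) = 1.0000 + 0.027876 + 0.023284 = 1.0512.

Z = 1.05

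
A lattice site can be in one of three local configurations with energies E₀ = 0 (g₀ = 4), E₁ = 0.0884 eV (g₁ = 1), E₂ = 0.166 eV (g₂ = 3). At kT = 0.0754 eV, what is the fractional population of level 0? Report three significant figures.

0.862

Eᵢ/kT = 0, 1.1724, 2.2016.
Z = Σ gᵢe^(−Eᵢ/kT) = 4·e^(−0) + 1·e^(−1.1724) + 3·e^(−2.2016) = 4.0000 + 0.30962 + 0.33188 = 4.6415.
P₀ = g₀ e^(−E₀/kT) / Z = 4.0000/4.6415 = 0.862.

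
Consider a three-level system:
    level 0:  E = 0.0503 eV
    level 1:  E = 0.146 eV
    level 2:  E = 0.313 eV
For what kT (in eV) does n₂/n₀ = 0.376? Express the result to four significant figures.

n₂/n₀ = exp[−(E₂−E₀)/kT] = 0.376.
⇒ (E₂−E₀)/kT = ln(1/0.376) = ln(2.65957) = 0.978164.
kT = 0.2627 eV / 0.978164 = 0.2686 eV.

0.2686 eV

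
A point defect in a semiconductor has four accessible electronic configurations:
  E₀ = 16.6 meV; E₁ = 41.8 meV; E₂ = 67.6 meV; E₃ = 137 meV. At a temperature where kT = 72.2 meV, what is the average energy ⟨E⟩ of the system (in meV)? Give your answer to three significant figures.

Eᵢ/kT = 0.22992, 0.57895, 0.93629, 1.8975.
Z = Σ e^(−Eᵢ/kT) = e^(−0.22992) + e^(−0.57895) + e^(−0.93629) + e^(−1.8975) = 0.79460 + 0.56049 + 0.39208 + 0.14994 = 1.8971.
⟨E⟩ = Σ Eᵢ e^(−Eᵢ/kT) / Z = (16.6·0.79460 + 41.8·0.56049 + 67.6·0.39208 + 137·0.14994) / 1.8971 = 44.1 meV.

44.1 meV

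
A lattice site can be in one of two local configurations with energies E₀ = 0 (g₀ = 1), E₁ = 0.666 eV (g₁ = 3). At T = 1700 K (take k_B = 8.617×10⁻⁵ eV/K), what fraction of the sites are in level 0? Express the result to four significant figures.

k_BT = 8.617×10⁻⁵ × 1700 K = 0.146489 eV.
Eᵢ/kT = 0, 4.54642.
Z = Σ gᵢe^(−Eᵢ/kT) = 1·e^(−0) + 3·e^(−4.54642) = 1.00000 + 0.0318153 = 1.03182.
P₀ = g₀ e^(−E₀/kT) / Z = 1.00000/1.03182 = 0.9692.

0.9692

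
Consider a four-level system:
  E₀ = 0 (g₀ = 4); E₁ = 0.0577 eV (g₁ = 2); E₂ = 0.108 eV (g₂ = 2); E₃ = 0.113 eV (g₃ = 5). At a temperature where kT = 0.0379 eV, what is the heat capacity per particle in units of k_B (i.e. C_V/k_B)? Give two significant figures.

0.74

Eᵢ/kT = 0, 1.522, 2.850, 2.982.
Z = Σ gᵢe^(−Eᵢ/kT) = 4·e^(−0) + 2·e^(−1.522) + 2·e^(−2.850) + 5·e^(−2.982) = 4.000 + 0.4365 + 0.1157 + 0.2535 = 4.806.
⟨E⟩ = 0.01380 eV, ⟨E²⟩ = 0.001257 eV².
C_V/k_B = (⟨E²⟩ − ⟨E⟩²)/(kT)² = (0.001257 − 0.0001904)/0.001436 = 0.74.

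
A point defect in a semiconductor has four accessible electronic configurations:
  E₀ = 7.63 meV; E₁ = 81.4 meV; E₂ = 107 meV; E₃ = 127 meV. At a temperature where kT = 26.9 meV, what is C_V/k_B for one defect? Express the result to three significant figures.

0.875

Eᵢ/kT = 0.28364, 3.0260, 3.9777, 4.7212.
Z = Σ e^(−Eᵢ/kT) = e^(−0.28364) + e^(−3.0260) + e^(−3.9777) + e^(−4.7212) = 0.75304 + 0.048509 + 0.018729 + 0.0089045 = 0.82918.
⟨E⟩ = 15.472 meV, ⟨E²⟩ = 872.32 meV².
C_V/k_B = (⟨E²⟩ − ⟨E⟩²)/(kT)² = (872.32 − 239.38)/723.61 = 0.875.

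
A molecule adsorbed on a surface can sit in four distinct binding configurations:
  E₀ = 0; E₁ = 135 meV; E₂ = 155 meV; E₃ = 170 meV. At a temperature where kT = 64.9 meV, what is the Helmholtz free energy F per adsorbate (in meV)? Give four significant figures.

-16.50 meV

Eᵢ/kT = 0, 2.08012, 2.38829, 2.61941.
Z = Σ e^(−Eᵢ/kT) = e^(−0) + e^(−2.08012) + e^(−2.38829) + e^(−2.61941) = 1.00000 + 0.124915 + 0.0917865 + 0.0728458 = 1.28955.
F = −kT ln Z = −64.9 × ln(1.28955) = −64.9 × 0.254293 = -16.50 meV.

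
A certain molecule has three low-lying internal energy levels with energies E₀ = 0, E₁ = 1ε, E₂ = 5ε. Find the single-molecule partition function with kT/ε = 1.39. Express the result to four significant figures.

Z = 1.514

Eᵢ/kT = 0, 0.719424, 3.59712.
Z = Σ e^(−Eᵢ/kT) = e^(−0) + e^(−0.719424) + e^(−3.59712) = 1.00000 + 0.487033 + 0.0274025 = 1.51444.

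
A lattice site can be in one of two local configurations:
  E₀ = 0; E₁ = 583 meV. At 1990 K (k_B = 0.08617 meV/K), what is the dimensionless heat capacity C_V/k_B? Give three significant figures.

k_BT = 0.08617 × 1990 K = 171.48 meV.
Eᵢ/kT = 0, 3.3998.
Z = Σ e^(−Eᵢ/kT) = e^(−0) + e^(−3.3998) = 1.0000 + 0.033380 = 1.0334.
⟨E⟩ = 18.832 meV, ⟨E²⟩ = 10979 meV².
C_V/k_B = (⟨E²⟩ − ⟨E⟩²)/(kT)² = (10979 − 354.64)/29405 = 0.361.

0.361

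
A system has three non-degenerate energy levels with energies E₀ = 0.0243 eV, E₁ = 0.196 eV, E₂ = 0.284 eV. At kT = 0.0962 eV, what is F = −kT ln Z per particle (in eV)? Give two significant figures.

0.0040 eV

Eᵢ/kT = 0.2526, 2.037, 2.952.
Z = Σ e^(−Eᵢ/kT) = e^(−0.2526) + e^(−2.037) + e^(−2.952) = 0.7768 + 0.1304 + 0.05224 = 0.9594.
F = −kT ln Z = −0.0962 × ln(0.9594) = −0.0962 × -0.04145 = 0.0040 eV.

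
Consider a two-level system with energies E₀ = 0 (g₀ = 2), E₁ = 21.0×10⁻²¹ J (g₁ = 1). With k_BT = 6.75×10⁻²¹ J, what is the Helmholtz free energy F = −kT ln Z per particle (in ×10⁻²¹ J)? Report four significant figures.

-4.827 ×10⁻²¹ J

Eᵢ/kT = 0, 3.11111.
Z = Σ gᵢe^(−Eᵢ/kT) = 2·e^(−0) + 1·e^(−3.11111) = 2.00000 + 0.0445515 = 2.04455.
F = −kT ln Z = −6.75 × ln(2.04455) = −6.75 × 0.715178 = -4.827 ×10⁻²¹ J.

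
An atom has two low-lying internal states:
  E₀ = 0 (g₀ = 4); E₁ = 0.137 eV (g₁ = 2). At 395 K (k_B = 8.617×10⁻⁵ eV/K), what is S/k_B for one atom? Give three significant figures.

k_BT = 8.617×10⁻⁵ × 395 K = 0.034037 eV.
Eᵢ/kT = 0, 4.0250.
Z = Σ gᵢe^(−Eᵢ/kT) = 4·e^(−0) + 2·e^(−4.0250) = 4.0000 + 0.035727 = 4.0357.
⟨E⟩ = Σ EᵢPᵢ = 0.0012128 eV.
S/k_B = ln Z + ⟨E⟩/kT = ln(4.0357) + 0.0012128/0.034037 = 1.3952 + 0.035632 = 1.43.

1.43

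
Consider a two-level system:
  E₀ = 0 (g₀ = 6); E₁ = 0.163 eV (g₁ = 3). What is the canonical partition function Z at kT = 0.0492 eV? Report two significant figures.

Z = 6.1

Eᵢ/kT = 0, 3.313.
Z = Σ gᵢe^(−Eᵢ/kT) = 6·e^(−0) + 3·e^(−3.313) = 6.000 + 0.1092 = 6.109.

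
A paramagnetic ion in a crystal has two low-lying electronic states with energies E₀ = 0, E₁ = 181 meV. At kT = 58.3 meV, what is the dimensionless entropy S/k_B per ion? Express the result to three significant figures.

Eᵢ/kT = 0, 3.1046.
Z = Σ e^(−Eᵢ/kT) = e^(−0) + e^(−3.1046) = 1.0000 + 0.044842 = 1.0448.
⟨E⟩ = Σ EᵢPᵢ = 7.7684 meV.
S/k_B = ln Z + ⟨E⟩/kT = ln(1.0448) + 7.7684/58.3 = 0.043825 + 0.13325 = 0.177.

0.177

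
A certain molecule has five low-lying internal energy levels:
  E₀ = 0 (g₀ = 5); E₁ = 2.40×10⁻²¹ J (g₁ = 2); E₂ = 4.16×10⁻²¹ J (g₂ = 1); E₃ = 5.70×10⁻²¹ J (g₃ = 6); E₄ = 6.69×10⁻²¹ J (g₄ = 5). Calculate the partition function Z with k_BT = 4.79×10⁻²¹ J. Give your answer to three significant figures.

Z = 9.69

Eᵢ/kT = 0, 0.50104, 0.86848, 1.1900, 1.3967.
Z = Σ gᵢe^(−Eᵢ/kT) = 5·e^(−0) + 2·e^(−0.50104) + 1·e^(−0.86848) + 6·e^(−1.1900) + 5·e^(−1.3967) = 5.0000 + 1.2118 + 0.41959 + 1.8253 + 1.2371 = 9.6938.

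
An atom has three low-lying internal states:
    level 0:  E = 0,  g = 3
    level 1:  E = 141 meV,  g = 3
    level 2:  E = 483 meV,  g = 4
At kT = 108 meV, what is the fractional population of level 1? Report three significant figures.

0.211

Eᵢ/kT = 0, 1.3056, 4.4722.
Z = Σ gᵢe^(−Eᵢ/kT) = 3·e^(−0) + 3·e^(−1.3056) + 4·e^(−4.4722) = 3.0000 + 0.81303 + 0.045689 = 3.8587.
P₁ = g₁ e^(−E₁/kT) / Z = 0.81303/3.8587 = 0.211.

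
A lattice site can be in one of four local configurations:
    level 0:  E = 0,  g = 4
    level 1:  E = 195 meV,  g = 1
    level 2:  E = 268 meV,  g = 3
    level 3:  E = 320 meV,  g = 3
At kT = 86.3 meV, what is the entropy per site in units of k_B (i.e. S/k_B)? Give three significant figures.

1.68

Eᵢ/kT = 0, 2.2596, 3.1054, 3.7080.
Z = Σ gᵢe^(−Eᵢ/kT) = 4·e^(−0) + 1·e^(−2.2596) + 3·e^(−3.1054) + 3·e^(−3.7080) = 4.0000 + 0.10439 + 0.13442 + 0.073580 = 4.3124.
⟨E⟩ = Σ EᵢPᵢ = 18.534 meV.
S/k_B = ln Z + ⟨E⟩/kT = ln(4.3124) + 18.534/86.3 = 1.4615 + 0.21476 = 1.68.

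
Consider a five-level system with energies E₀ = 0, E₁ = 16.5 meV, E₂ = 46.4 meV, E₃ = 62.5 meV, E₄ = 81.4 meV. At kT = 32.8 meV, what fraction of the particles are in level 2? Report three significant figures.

0.117

Eᵢ/kT = 0, 0.50305, 1.4146, 1.9055, 2.4817.
Z = Σ e^(−Eᵢ/kT) = e^(−0) + e^(−0.50305) + e^(−1.4146) + e^(−1.9055) + e^(−2.4817) = 1.0000 + 0.60468 + 0.24302 + 0.14875 + 0.083601 = 2.0801.
P₂ = e^(−E₂/kT) / Z = 0.24302/2.0801 = 0.117.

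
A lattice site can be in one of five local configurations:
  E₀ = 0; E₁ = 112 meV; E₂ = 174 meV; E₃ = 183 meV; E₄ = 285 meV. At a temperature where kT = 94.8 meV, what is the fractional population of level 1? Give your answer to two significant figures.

Eᵢ/kT = 0, 1.181, 1.835, 1.930, 3.006.
Z = Σ e^(−Eᵢ/kT) = e^(−0) + e^(−1.181) + e^(−1.835) + e^(−1.930) + e^(−3.006) = 1.000 + 0.3070 + 0.1596 + 0.1451 + 0.04949 = 1.661.
P₁ = e^(−E₁/kT) / Z = 0.3070/1.661 = 0.18.

0.18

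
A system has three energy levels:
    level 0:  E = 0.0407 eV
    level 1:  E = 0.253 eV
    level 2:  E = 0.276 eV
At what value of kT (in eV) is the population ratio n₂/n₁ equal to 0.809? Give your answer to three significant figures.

n₂/n₁ = exp[−(E₂−E₁)/kT] = 0.809.
⇒ (E₂−E₁)/kT = ln(1/0.809) = ln(1.2361) = 0.21196.
kT = 0.023 eV / 0.21196 = 0.109 eV.

0.109 eV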